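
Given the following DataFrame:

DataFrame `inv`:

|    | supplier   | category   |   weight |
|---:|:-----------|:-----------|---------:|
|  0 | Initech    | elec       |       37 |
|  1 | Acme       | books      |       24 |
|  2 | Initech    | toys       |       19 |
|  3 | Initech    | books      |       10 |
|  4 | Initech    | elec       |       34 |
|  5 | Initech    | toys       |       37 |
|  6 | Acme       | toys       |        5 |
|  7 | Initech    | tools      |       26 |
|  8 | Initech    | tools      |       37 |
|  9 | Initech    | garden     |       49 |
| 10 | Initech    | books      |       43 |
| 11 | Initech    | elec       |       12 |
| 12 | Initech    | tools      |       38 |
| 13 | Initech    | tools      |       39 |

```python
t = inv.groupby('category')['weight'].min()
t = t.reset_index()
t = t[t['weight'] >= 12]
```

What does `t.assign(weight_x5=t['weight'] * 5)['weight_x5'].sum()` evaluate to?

435

group by category, min of weight:
category
books     10
elec      12
garden    49
tools     26
toys       5
Name: weight, dtype: int64
reset_index():
  category  weight
0    books      10
1     elec      12
2   garden      49
3    tools      26
4     toys       5
filter rows where weight >= 12:
  category  weight
1     elec      12
2   garden      49
3    tools      26
add column weight_x5 = t['weight'] * 5:
  category  weight  weight_x5
1     elec      12         60
2   garden      49        245
3    tools      26        130
Finally, sum of column 'weight_x5' = 435.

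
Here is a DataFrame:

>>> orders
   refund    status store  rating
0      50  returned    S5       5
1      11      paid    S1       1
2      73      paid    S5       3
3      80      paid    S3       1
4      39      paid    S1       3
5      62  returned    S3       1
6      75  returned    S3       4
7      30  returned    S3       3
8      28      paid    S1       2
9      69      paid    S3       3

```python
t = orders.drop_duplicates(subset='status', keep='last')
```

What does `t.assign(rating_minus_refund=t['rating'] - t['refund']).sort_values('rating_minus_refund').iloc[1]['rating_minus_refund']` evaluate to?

drop duplicate status (keep=last):
   refund    status store  rating
7      30  returned    S3       3
9      69      paid    S3       3
add column rating_minus_refund = t['rating'] - t['refund']:
   refund    status store  rating  rating_minus_refund
7      30  returned    S3       3                  -27
9      69      paid    S3       3                  -66
sort by rating_minus_refund:
   refund    status store  rating  rating_minus_refund
9      69      paid    S3       3                  -66
7      30  returned    S3       3                  -27

-27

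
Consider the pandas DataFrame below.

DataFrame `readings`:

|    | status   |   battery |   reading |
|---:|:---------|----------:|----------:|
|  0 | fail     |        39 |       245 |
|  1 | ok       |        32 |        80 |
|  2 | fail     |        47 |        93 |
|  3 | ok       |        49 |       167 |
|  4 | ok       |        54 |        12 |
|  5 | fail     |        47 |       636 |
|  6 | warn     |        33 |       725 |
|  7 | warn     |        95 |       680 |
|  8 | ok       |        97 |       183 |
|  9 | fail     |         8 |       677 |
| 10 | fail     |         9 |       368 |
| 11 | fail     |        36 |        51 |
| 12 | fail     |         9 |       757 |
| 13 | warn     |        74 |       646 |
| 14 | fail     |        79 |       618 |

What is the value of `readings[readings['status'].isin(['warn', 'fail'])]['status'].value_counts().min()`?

3

filter rows where status in ['warn', 'fail']:
   status  battery  reading
0    fail       39      245
2    fail       47       93
5    fail       47      636
6    warn       33      725
7    warn       95      680
9    fail        8      677
10   fail        9      368
11   fail       36       51
12   fail        9      757
13   warn       74      646
14   fail       79      618
value_counts of status:
status
fail    8
warn    3
Name: count, dtype: int64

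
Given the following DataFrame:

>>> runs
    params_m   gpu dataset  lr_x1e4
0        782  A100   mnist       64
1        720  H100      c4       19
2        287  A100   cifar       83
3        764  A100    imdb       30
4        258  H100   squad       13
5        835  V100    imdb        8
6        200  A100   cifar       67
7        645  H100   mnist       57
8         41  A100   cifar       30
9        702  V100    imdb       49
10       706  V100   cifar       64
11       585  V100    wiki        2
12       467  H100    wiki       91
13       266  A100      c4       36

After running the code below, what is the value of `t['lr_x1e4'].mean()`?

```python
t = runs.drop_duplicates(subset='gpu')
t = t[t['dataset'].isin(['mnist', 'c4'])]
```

41.5

drop duplicate gpu (keep=first):
   params_m   gpu dataset  lr_x1e4
0       782  A100   mnist       64
1       720  H100      c4       19
5       835  V100    imdb        8
filter rows where dataset in ['mnist', 'c4']:
   params_m   gpu dataset  lr_x1e4
0       782  A100   mnist       64
1       720  H100      c4       19
mean of column 'lr_x1e4' → 41.5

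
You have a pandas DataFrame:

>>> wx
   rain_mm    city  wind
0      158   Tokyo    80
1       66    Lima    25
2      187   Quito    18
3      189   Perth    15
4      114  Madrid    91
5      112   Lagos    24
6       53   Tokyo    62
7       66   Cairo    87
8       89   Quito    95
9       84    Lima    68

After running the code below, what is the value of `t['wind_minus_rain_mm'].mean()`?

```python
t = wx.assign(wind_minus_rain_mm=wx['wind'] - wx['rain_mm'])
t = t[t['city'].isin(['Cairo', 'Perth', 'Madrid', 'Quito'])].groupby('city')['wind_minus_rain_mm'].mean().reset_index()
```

add column wind_minus_rain_mm = wx['wind'] - wx['rain_mm']:
   rain_mm    city  wind  wind_minus_rain_mm
0      158   Tokyo    80                 -78
1       66    Lima    25                 -41
2      187   Quito    18                -169
3      189   Perth    15                -174
4      114  Madrid    91                 -23
5      112   Lagos    24                 -88
6       53   Tokyo    62                   9
7       66   Cairo    87                  21
8       89   Quito    95                   6
9       84    Lima    68                 -16
filter rows where city in ['Cairo', 'Perth', 'Madrid', 'Quito']:
   rain_mm    city  wind  wind_minus_rain_mm
2      187   Quito    18                -169
3      189   Perth    15                -174
4      114  Madrid    91                 -23
7       66   Cairo    87                  21
8       89   Quito    95                   6
group by city, mean of wind_minus_rain_mm:
city
Cairo      21.0
Madrid    -23.0
Perth    -174.0
Quito     -81.5
Name: wind_minus_rain_mm, dtype: float64
reset_index():
     city  wind_minus_rain_mm
0   Cairo                21.0
1  Madrid               -23.0
2   Perth              -174.0
3   Quito               -81.5

-64.375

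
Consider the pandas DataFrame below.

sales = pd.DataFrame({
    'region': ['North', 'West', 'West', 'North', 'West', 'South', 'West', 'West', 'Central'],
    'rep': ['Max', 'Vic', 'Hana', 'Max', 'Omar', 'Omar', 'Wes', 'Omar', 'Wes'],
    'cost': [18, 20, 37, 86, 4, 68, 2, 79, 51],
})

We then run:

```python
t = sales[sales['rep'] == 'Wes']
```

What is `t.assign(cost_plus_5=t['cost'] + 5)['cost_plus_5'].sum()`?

63

filter rows where rep == 'Wes':
    region  rep  cost
6     West  Wes     2
8  Central  Wes    51
add column cost_plus_5 = t['cost'] + 5:
    region  rep  cost  cost_plus_5
6     West  Wes     2            7
8  Central  Wes    51           56
Finally, sum of column 'cost_plus_5' = 63.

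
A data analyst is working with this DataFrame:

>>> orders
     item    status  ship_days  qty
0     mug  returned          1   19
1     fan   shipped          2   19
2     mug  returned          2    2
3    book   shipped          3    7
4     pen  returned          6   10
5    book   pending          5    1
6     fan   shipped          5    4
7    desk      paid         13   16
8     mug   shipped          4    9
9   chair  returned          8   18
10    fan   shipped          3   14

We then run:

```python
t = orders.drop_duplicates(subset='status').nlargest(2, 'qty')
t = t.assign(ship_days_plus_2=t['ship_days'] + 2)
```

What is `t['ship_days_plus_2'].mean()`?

drop duplicate status (keep=first):
   item    status  ship_days  qty
0   mug  returned          1   19
1   fan   shipped          2   19
5  book   pending          5    1
7  desk      paid         13   16
take 2 rows with largest qty:
  item    status  ship_days  qty
0  mug  returned          1   19
1  fan   shipped          2   19
add column ship_days_plus_2 = t['ship_days'] + 2:
  item    status  ship_days  qty  ship_days_plus_2
0  mug  returned          1   19                 3
1  fan   shipped          2   19                 4
mean of column 'ship_days_plus_2' → 3.5

3.5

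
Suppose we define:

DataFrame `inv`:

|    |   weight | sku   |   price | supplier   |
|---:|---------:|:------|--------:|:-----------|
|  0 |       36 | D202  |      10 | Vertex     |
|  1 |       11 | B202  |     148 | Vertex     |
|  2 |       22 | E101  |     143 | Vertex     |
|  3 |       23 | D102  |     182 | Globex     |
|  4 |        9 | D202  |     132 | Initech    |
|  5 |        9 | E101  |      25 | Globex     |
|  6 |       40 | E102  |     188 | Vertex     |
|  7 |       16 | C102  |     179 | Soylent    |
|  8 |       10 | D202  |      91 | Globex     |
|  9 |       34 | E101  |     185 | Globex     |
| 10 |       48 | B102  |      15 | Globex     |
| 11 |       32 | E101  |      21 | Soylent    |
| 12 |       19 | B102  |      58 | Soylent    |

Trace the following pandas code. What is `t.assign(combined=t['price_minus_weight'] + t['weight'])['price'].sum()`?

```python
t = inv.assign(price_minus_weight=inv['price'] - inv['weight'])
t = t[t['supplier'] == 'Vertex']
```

489

add column price_minus_weight = inv['price'] - inv['weight']:
    weight   sku  price supplier  price_minus_weight
0       36  D202     10   Vertex                 -26
1       11  B202    148   Vertex                 137
2       22  E101    143   Vertex                 121
3       23  D102    182   Globex                 159
4        9  D202    132  Initech                 123
5        9  E101     25   Globex                  16
6       40  E102    188   Vertex                 148
7       16  C102    179  Soylent                 163
8       10  D202     91   Globex                  81
9       34  E101    185   Globex                 151
10      48  B102     15   Globex                 -33
11      32  E101     21  Soylent                 -11
12      19  B102     58  Soylent                  39
filter rows where supplier == 'Vertex':
   weight   sku  price supplier  price_minus_weight
0      36  D202     10   Vertex                 -26
1      11  B202    148   Vertex                 137
2      22  E101    143   Vertex                 121
6      40  E102    188   Vertex                 148
add column combined = t['price_minus_weight'] + t['weight']:
   weight   sku  price supplier  price_minus_weight  combined
0      36  D202     10   Vertex                 -26        10
1      11  B202    148   Vertex                 137       148
2      22  E101    143   Vertex                 121       143
6      40  E102    188   Vertex                 148       188
Finally, sum of column 'price' = 489.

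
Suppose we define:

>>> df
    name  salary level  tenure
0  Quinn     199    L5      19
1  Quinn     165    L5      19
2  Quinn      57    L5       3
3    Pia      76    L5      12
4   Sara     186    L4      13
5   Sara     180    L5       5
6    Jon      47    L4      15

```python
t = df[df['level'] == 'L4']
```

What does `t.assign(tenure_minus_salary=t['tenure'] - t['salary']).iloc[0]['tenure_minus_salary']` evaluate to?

-173

filter rows where level == 'L4':
   name  salary level  tenure
4  Sara     186    L4      13
6   Jon      47    L4      15
add column tenure_minus_salary = t['tenure'] - t['salary']:
   name  salary level  tenure  tenure_minus_salary
4  Sara     186    L4      13                 -173
6   Jon      47    L4      15                  -32
So iloc[0]['tenure_minus_salary'] = -173.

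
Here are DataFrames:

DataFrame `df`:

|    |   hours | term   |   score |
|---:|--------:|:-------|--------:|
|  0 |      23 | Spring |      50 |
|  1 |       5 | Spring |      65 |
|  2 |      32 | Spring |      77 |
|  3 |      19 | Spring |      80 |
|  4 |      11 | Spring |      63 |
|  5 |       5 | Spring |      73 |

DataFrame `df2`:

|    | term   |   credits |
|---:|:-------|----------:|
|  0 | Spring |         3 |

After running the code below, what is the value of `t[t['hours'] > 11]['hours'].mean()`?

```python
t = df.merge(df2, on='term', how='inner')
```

merge on 'term' (how='inner') → 6 rows:
   hours    term  score  credits
0     23  Spring     50        3
1      5  Spring     65        3
2     32  Spring     77        3
3     19  Spring     80        3
4     11  Spring     63        3
5      5  Spring     73        3
filter rows where hours > 11:
   hours    term  score  credits
0     23  Spring     50        3
2     32  Spring     77        3
3     19  Spring     80        3
Reading off the mean of column 'hours', we get 24.6666666667.

24.6666666667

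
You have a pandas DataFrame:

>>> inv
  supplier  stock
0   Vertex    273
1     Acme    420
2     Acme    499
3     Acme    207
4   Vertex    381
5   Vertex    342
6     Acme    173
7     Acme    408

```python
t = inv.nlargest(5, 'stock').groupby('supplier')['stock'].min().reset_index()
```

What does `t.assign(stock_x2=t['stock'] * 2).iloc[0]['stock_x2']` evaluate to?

take 5 rows with largest stock:
  supplier  stock
2     Acme    499
1     Acme    420
7     Acme    408
4   Vertex    381
5   Vertex    342
group by supplier, min of stock:
supplier
Acme      408
Vertex    342
Name: stock, dtype: int64
reset_index():
  supplier  stock
0     Acme    408
1   Vertex    342
add column stock_x2 = t['stock'] * 2:
  supplier  stock  stock_x2
0     Acme    408       816
1   Vertex    342       684

816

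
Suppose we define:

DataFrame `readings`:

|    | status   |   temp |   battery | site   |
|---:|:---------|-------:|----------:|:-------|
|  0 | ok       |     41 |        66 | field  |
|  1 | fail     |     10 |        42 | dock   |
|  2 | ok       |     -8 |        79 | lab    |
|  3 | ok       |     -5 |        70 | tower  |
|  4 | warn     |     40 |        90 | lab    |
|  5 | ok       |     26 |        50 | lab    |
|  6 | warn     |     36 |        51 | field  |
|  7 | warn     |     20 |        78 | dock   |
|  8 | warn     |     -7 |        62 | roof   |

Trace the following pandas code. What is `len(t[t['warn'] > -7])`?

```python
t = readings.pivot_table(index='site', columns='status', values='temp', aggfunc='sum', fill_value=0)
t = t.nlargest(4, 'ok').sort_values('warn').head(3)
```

pivot: rows=site, cols=status, sum(temp):
status  fail  ok  warn
site                  
dock      10   0    20
field      0  41    36
lab        0  18    40
roof       0   0    -7
tower      0  -5     0
take 4 rows with largest ok:
status  fail  ok  warn
site                  
field      0  41    36
lab        0  18    40
dock      10   0    20
roof       0   0    -7
sort by warn:
status  fail  ok  warn
site                  
roof       0   0    -7
dock      10   0    20
field      0  41    36
lab        0  18    40
take first 3 rows:
status  fail  ok  warn
site                  
roof       0   0    -7
dock      10   0    20
field      0  41    36
filter rows where warn > -7:
status  fail  ok  warn
site                  
dock      10   0    20
field      0  41    36
Then the number of rows: 2

2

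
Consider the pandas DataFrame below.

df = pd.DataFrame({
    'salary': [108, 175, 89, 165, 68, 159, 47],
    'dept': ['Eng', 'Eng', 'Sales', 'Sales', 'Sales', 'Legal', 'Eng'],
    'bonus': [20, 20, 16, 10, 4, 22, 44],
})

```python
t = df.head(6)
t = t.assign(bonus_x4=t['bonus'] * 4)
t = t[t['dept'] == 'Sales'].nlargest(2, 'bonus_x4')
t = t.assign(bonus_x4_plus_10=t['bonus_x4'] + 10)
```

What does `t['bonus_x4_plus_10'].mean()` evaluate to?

62.0

take first 6 rows:
   salary   dept  bonus
0     108    Eng     20
1     175    Eng     20
2      89  Sales     16
3     165  Sales     10
4      68  Sales      4
5     159  Legal     22
add column bonus_x4 = t['bonus'] * 4:
   salary   dept  bonus  bonus_x4
0     108    Eng     20        80
1     175    Eng     20        80
2      89  Sales     16        64
3     165  Sales     10        40
4      68  Sales      4        16
5     159  Legal     22        88
filter rows where dept == 'Sales':
   salary   dept  bonus  bonus_x4
2      89  Sales     16        64
3     165  Sales     10        40
4      68  Sales      4        16
take 2 rows with largest bonus_x4:
   salary   dept  bonus  bonus_x4
2      89  Sales     16        64
3     165  Sales     10        40
add column bonus_x4_plus_10 = t['bonus_x4'] + 10:
   salary   dept  bonus  bonus_x4  bonus_x4_plus_10
2      89  Sales     16        64                74
3     165  Sales     10        40                50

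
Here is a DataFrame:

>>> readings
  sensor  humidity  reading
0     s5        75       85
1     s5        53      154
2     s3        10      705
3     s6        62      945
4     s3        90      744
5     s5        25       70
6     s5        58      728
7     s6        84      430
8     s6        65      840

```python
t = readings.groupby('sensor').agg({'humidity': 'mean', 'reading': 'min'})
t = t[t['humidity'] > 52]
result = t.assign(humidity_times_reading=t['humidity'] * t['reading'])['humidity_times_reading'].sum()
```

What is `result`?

group by sensor: mean(humidity), min(reading):
         humidity  reading
sensor                    
s3      50.000000      705
s5      52.750000       70
s6      70.333333      430
filter rows where humidity > 52:
         humidity  reading
sensor                    
s5      52.750000       70
s6      70.333333      430
add column humidity_times_reading = t['humidity'] * t['reading']:
         humidity  reading  humidity_times_reading
sensor                                            
s5      52.750000       70             3692.500000
s6      70.333333      430            30243.333333
Reading off the sum of column 'humidity_times_reading', we get 33935.8333333.

33935.8333333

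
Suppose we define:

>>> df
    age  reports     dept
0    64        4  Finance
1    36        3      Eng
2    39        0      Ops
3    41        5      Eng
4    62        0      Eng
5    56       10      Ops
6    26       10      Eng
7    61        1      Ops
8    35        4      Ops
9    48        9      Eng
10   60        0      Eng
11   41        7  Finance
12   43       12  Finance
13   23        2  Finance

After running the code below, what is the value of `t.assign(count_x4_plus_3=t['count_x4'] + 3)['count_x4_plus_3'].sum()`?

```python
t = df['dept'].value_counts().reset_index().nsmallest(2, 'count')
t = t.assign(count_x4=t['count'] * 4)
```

value_counts of dept:
dept
Eng        6
Finance    4
Ops        4
Name: count, dtype: int64
reset_index():
      dept  count
0      Eng      6
1  Finance      4
2      Ops      4
take 2 rows with smallest count:
      dept  count
1  Finance      4
2      Ops      4
add column count_x4 = t['count'] * 4:
      dept  count  count_x4
1  Finance      4        16
2      Ops      4        16
add column count_x4_plus_3 = t['count_x4'] + 3:
      dept  count  count_x4  count_x4_plus_3
1  Finance      4        16               19
2      Ops      4        16               19
Reading off the sum of column 'count_x4_plus_3', we get 38.

38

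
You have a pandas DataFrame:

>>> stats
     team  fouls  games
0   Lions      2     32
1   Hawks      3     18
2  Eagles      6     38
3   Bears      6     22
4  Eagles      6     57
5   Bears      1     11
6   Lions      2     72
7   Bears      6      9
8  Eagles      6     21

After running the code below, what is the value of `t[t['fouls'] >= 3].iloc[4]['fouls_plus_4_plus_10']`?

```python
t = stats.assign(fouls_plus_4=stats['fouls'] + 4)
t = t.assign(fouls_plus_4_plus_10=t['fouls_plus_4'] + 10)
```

20

add column fouls_plus_4 = stats['fouls'] + 4:
     team  fouls  games  fouls_plus_4
0   Lions      2     32             6
1   Hawks      3     18             7
2  Eagles      6     38            10
3   Bears      6     22            10
4  Eagles      6     57            10
5   Bears      1     11             5
6   Lions      2     72             6
7   Bears      6      9            10
8  Eagles      6     21            10
add column fouls_plus_4_plus_10 = t['fouls_plus_4'] + 10:
     team  fouls  games  fouls_plus_4  fouls_plus_4_plus_10
0   Lions      2     32             6                    16
1   Hawks      3     18             7                    17
2  Eagles      6     38            10                    20
3   Bears      6     22            10                    20
4  Eagles      6     57            10                    20
5   Bears      1     11             5                    15
6   Lions      2     72             6                    16
7   Bears      6      9            10                    20
8  Eagles      6     21            10                    20
filter rows where fouls >= 3:
     team  fouls  games  fouls_plus_4  fouls_plus_4_plus_10
1   Hawks      3     18             7                    17
2  Eagles      6     38            10                    20
3   Bears      6     22            10                    20
4  Eagles      6     57            10                    20
7   Bears      6      9            10                    20
8  Eagles      6     21            10                    20
value at position 4, column 'fouls_plus_4_plus_10' → 20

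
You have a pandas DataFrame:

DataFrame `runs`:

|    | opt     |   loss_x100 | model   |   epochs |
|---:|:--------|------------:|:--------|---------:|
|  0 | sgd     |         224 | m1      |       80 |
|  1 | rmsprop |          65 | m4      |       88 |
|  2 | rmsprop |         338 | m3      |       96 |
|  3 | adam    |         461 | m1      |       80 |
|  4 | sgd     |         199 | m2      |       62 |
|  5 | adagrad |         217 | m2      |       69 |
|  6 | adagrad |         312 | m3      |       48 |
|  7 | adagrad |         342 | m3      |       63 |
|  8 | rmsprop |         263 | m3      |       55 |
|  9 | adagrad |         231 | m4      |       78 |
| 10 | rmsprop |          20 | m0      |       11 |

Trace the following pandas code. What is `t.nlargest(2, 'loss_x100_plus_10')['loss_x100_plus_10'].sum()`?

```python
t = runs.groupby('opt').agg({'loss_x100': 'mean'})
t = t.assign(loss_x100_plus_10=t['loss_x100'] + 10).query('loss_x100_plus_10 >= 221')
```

756.5

group by opt, mean of loss_x100:
         loss_x100
opt               
adagrad      275.5
adam         461.0
rmsprop      171.5
sgd          211.5
add column loss_x100_plus_10 = t['loss_x100'] + 10:
         loss_x100  loss_x100_plus_10
opt                                  
adagrad      275.5              285.5
adam         461.0              471.0
rmsprop      171.5              181.5
sgd          211.5              221.5
filter rows where loss_x100_plus_10 >= 221:
         loss_x100  loss_x100_plus_10
opt                                  
adagrad      275.5              285.5
adam         461.0              471.0
sgd          211.5              221.5
take 2 rows with largest loss_x100_plus_10:
         loss_x100  loss_x100_plus_10
opt                                  
adam         461.0              471.0
adagrad      275.5              285.5
So sum() = 756.5.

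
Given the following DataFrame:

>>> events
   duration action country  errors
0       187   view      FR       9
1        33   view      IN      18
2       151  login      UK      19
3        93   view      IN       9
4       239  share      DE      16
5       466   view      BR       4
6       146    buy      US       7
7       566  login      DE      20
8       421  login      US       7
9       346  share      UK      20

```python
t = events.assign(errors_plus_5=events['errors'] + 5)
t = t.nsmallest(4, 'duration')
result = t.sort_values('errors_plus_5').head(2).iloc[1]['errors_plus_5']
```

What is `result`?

add column errors_plus_5 = events['errors'] + 5:
   duration action country  errors  errors_plus_5
0       187   view      FR       9             14
1        33   view      IN      18             23
2       151  login      UK      19             24
3        93   view      IN       9             14
4       239  share      DE      16             21
5       466   view      BR       4              9
6       146    buy      US       7             12
7       566  login      DE      20             25
8       421  login      US       7             12
9       346  share      UK      20             25
take 4 rows with smallest duration:
   duration action country  errors  errors_plus_5
1        33   view      IN      18             23
3        93   view      IN       9             14
6       146    buy      US       7             12
2       151  login      UK      19             24
sort by errors_plus_5:
   duration action country  errors  errors_plus_5
6       146    buy      US       7             12
3        93   view      IN       9             14
1        33   view      IN      18             23
2       151  login      UK      19             24
take first 2 rows:
   duration action country  errors  errors_plus_5
6       146    buy      US       7             12
3        93   view      IN       9             14
Hence 14.

14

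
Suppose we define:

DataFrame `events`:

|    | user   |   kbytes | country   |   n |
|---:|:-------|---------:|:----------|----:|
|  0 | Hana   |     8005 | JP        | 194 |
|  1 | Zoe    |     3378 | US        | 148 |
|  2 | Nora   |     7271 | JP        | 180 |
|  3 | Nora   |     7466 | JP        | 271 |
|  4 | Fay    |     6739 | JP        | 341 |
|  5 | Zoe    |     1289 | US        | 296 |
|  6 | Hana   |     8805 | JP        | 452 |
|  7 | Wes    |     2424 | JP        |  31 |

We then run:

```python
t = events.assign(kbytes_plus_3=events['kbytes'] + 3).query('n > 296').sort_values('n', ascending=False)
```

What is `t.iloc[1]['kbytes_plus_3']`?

add column kbytes_plus_3 = events['kbytes'] + 3:
   user  kbytes country    n  kbytes_plus_3
0  Hana    8005      JP  194           8008
1   Zoe    3378      US  148           3381
2  Nora    7271      JP  180           7274
3  Nora    7466      JP  271           7469
4   Fay    6739      JP  341           6742
5   Zoe    1289      US  296           1292
6  Hana    8805      JP  452           8808
7   Wes    2424      JP   31           2427
filter rows where n > 296:
   user  kbytes country    n  kbytes_plus_3
4   Fay    6739      JP  341           6742
6  Hana    8805      JP  452           8808
sort by n descending:
   user  kbytes country    n  kbytes_plus_3
6  Hana    8805      JP  452           8808
4   Fay    6739      JP  341           6742
Reading off the value at position 1, column 'kbytes_plus_3', we get 6742.

6742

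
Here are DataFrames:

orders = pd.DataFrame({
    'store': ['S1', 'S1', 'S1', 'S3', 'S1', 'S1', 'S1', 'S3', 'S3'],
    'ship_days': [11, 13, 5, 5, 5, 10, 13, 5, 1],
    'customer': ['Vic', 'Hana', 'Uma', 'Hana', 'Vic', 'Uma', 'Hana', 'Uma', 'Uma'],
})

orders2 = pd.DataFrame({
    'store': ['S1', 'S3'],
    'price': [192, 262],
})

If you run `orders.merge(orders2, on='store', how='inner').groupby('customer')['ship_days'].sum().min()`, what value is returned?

16

merge on 'store' (how='inner') → 9 rows:
  store  ship_days customer  price
0    S1         11      Vic    192
1    S1         13     Hana    192
2    S1          5      Uma    192
3    S3          5     Hana    262
4    S1          5      Vic    192
5    S1         10      Uma    192
6    S1         13     Hana    192
7    S3          5      Uma    262
8    S3          1      Uma    262
group by customer, sum of ship_days:
customer
Hana    31
Uma     21
Vic     16
Name: ship_days, dtype: int64
Hence 16.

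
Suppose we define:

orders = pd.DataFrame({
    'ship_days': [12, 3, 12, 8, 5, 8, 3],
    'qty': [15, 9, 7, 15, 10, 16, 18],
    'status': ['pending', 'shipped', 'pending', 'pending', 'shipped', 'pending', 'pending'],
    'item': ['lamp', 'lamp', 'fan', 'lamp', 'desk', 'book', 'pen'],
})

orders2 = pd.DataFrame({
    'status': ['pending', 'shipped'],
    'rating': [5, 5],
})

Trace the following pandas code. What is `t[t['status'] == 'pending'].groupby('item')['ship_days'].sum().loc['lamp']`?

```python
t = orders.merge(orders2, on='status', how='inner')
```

20

merge on 'status' (how='inner') → 7 rows:
   ship_days  qty   status  item  rating
0         12   15  pending  lamp       5
1          3    9  shipped  lamp       5
2         12    7  pending   fan       5
3          8   15  pending  lamp       5
4          5   10  shipped  desk       5
5          8   16  pending  book       5
6          3   18  pending   pen       5
filter rows where status == 'pending':
   ship_days  qty   status  item  rating
0         12   15  pending  lamp       5
2         12    7  pending   fan       5
3          8   15  pending  lamp       5
5          8   16  pending  book       5
6          3   18  pending   pen       5
group by item, sum of ship_days:
item
book     8
fan     12
lamp    20
pen      3
Name: ship_days, dtype: int64
Finally, value at index 'lamp' = 20.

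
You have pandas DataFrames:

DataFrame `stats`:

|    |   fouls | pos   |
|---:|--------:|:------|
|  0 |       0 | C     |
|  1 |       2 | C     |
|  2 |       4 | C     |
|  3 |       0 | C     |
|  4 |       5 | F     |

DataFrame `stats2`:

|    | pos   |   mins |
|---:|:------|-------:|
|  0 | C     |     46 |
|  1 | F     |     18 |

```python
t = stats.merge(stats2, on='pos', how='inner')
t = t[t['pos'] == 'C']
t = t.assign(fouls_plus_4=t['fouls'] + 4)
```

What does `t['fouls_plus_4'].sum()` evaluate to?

22

merge on 'pos' (how='inner') → 5 rows:
   fouls pos  mins
0      0   C    46
1      2   C    46
2      4   C    46
3      0   C    46
4      5   F    18
filter rows where pos == 'C':
   fouls pos  mins
0      0   C    46
1      2   C    46
2      4   C    46
3      0   C    46
add column fouls_plus_4 = t['fouls'] + 4:
   fouls pos  mins  fouls_plus_4
0      0   C    46             4
1      2   C    46             6
2      4   C    46             8
3      0   C    46             4
sum of column 'fouls_plus_4' → 22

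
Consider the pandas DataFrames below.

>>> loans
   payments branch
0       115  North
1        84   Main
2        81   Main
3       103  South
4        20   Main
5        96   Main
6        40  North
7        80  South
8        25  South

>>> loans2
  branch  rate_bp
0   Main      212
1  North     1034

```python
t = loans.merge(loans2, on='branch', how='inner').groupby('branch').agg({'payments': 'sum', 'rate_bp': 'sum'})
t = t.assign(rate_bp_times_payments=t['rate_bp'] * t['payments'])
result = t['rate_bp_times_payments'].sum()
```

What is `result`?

merge on 'branch' (how='inner') → 6 rows:
   payments branch  rate_bp
0       115  North     1034
1        84   Main      212
2        81   Main      212
3        20   Main      212
4        96   Main      212
5        40  North     1034
group by branch: sum(payments), sum(rate_bp):
        payments  rate_bp
branch                   
Main         281      848
North        155     2068
add column rate_bp_times_payments = t['rate_bp'] * t['payments']:
        payments  rate_bp  rate_bp_times_payments
branch                                           
Main         281      848                  238288
North        155     2068                  320540

558828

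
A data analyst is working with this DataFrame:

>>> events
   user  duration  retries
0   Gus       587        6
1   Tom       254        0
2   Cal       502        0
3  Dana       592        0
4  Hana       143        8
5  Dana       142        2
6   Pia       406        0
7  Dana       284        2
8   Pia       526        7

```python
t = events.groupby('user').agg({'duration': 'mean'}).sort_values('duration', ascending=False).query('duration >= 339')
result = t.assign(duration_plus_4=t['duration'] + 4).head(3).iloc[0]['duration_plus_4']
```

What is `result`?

591.0

group by user, mean of duration:
        duration
user            
Cal   502.000000
Dana  339.333333
Gus   587.000000
Hana  143.000000
Pia   466.000000
Tom   254.000000
sort by duration descending:
        duration
user            
Gus   587.000000
Cal   502.000000
Pia   466.000000
Dana  339.333333
Tom   254.000000
Hana  143.000000
filter rows where duration >= 339:
        duration
user            
Gus   587.000000
Cal   502.000000
Pia   466.000000
Dana  339.333333
add column duration_plus_4 = t['duration'] + 4:
        duration  duration_plus_4
user                             
Gus   587.000000       591.000000
Cal   502.000000       506.000000
Pia   466.000000       470.000000
Dana  339.333333       343.333333
take first 3 rows:
      duration  duration_plus_4
user                           
Gus      587.0            591.0
Cal      502.0            506.0
Pia      466.0            470.0
So iloc[0]['duration_plus_4'] = 591.0.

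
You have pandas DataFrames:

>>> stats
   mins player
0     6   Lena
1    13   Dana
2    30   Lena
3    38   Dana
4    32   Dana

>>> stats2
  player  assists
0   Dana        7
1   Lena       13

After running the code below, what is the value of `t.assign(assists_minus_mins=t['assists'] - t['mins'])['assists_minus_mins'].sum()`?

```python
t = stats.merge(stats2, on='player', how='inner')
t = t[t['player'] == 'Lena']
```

-10

merge on 'player' (how='inner') → 5 rows:
   mins player  assists
0     6   Lena       13
1    13   Dana        7
2    30   Lena       13
3    38   Dana        7
4    32   Dana        7
filter rows where player == 'Lena':
   mins player  assists
0     6   Lena       13
2    30   Lena       13
add column assists_minus_mins = t['assists'] - t['mins']:
   mins player  assists  assists_minus_mins
0     6   Lena       13                   7
2    30   Lena       13                 -17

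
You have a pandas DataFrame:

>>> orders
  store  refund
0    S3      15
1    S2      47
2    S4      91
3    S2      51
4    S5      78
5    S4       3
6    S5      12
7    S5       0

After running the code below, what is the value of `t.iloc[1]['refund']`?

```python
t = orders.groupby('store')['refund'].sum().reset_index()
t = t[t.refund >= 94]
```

group by store, sum of refund:
store
S2    98
S3    15
S4    94
S5    90
Name: refund, dtype: int64
reset_index():
  store  refund
0    S2      98
1    S3      15
2    S4      94
3    S5      90
filter rows where refund >= 94:
  store  refund
0    S2      98
2    S4      94

94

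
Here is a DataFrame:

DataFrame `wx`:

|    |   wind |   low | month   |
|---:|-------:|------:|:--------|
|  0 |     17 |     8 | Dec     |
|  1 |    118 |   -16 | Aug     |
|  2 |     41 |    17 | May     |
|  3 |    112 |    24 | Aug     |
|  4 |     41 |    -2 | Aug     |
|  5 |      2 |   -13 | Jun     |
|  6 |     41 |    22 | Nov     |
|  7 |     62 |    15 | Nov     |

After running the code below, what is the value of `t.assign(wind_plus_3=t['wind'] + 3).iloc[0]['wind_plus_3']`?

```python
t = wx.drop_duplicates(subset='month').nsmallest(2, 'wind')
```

5

drop duplicate month (keep=first):
   wind  low month
0    17    8   Dec
1   118  -16   Aug
2    41   17   May
5     2  -13   Jun
6    41   22   Nov
take 2 rows with smallest wind:
   wind  low month
5     2  -13   Jun
0    17    8   Dec
add column wind_plus_3 = t['wind'] + 3:
   wind  low month  wind_plus_3
5     2  -13   Jun            5
0    17    8   Dec           20
So iloc[0]['wind_plus_3'] = 5.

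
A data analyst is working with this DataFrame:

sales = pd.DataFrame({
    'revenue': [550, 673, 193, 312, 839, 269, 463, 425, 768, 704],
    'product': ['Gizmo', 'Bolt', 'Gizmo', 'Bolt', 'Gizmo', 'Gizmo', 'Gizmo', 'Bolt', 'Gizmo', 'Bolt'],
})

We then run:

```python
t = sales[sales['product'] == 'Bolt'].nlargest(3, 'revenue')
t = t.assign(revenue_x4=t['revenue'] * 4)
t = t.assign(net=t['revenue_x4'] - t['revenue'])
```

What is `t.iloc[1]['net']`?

2019

filter rows where product == 'Bolt':
   revenue product
1      673    Bolt
3      312    Bolt
7      425    Bolt
9      704    Bolt
take 3 rows with largest revenue:
   revenue product
9      704    Bolt
1      673    Bolt
7      425    Bolt
add column revenue_x4 = t['revenue'] * 4:
   revenue product  revenue_x4
9      704    Bolt        2816
1      673    Bolt        2692
7      425    Bolt        1700
add column net = t['revenue_x4'] - t['revenue']:
   revenue product  revenue_x4   net
9      704    Bolt        2816  2112
1      673    Bolt        2692  2019
7      425    Bolt        1700  1275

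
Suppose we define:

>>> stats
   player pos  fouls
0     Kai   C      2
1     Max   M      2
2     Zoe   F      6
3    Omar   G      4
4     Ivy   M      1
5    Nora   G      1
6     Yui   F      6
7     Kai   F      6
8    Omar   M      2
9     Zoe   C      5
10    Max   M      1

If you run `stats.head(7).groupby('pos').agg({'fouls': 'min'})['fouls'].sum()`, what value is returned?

take first 7 rows:
  player pos  fouls
0    Kai   C      2
1    Max   M      2
2    Zoe   F      6
3   Omar   G      4
4    Ivy   M      1
5   Nora   G      1
6    Yui   F      6
group by pos, min of fouls:
     fouls
pos       
C        2
F        6
G        1
M        1
Reading off the sum of column 'fouls', we get 10.

10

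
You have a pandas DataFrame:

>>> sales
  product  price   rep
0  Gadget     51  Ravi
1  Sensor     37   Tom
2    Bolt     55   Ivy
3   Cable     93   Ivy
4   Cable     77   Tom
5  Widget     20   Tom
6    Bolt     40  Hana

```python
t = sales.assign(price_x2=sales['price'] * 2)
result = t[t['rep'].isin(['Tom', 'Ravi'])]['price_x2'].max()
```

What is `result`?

add column price_x2 = sales['price'] * 2:
  product  price   rep  price_x2
0  Gadget     51  Ravi       102
1  Sensor     37   Tom        74
2    Bolt     55   Ivy       110
3   Cable     93   Ivy       186
4   Cable     77   Tom       154
5  Widget     20   Tom        40
6    Bolt     40  Hana        80
filter rows where rep in ['Tom', 'Ravi']:
  product  price   rep  price_x2
0  Gadget     51  Ravi       102
1  Sensor     37   Tom        74
4   Cable     77   Tom       154
5  Widget     20   Tom        40

154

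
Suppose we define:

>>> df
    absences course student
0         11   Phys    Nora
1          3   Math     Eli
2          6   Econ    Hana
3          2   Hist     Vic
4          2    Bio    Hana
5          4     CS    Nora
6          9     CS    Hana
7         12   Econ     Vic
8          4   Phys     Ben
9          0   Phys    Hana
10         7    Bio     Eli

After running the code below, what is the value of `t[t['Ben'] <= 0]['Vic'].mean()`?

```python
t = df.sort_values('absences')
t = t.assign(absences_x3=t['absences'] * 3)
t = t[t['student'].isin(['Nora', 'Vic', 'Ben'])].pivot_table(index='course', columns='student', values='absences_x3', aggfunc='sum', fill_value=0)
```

14.0

sort by absences:
    absences course student
9          0   Phys    Hana
3          2   Hist     Vic
4          2    Bio    Hana
1          3   Math     Eli
5          4     CS    Nora
8          4   Phys     Ben
2          6   Econ    Hana
10         7    Bio     Eli
6          9     CS    Hana
0         11   Phys    Nora
7         12   Econ     Vic
add column absences_x3 = t['absences'] * 3:
    absences course student  absences_x3
9          0   Phys    Hana            0
3          2   Hist     Vic            6
4          2    Bio    Hana            6
1          3   Math     Eli            9
5          4     CS    Nora           12
8          4   Phys     Ben           12
2          6   Econ    Hana           18
10         7    Bio     Eli           21
6          9     CS    Hana           27
0         11   Phys    Nora           33
7         12   Econ     Vic           36
filter rows where student in ['Nora', 'Vic', 'Ben']:
   absences course student  absences_x3
3         2   Hist     Vic            6
5         4     CS    Nora           12
8         4   Phys     Ben           12
0        11   Phys    Nora           33
7        12   Econ     Vic           36
pivot: rows=course, cols=student, sum(absences_x3):
student  Ben  Nora  Vic
course                 
CS         0    12    0
Econ       0     0   36
Hist       0     0    6
Phys      12    33    0
filter rows where Ben <= 0:
student  Ben  Nora  Vic
course                 
CS         0    12    0
Econ       0     0   36
Hist       0     0    6
Taking the mean of column 'Vic' gives 14.0.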